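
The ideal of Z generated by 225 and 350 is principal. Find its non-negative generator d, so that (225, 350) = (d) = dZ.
In the PID Z, (a, b) is generated by gcd(a, b). Compute gcd(350, 225) with the extended Euclidean algorithm, tracking rows (r, s, t) with s·350 + t·225 = r:
  row A: (350, 1, 0)   [1·350 + 0·225 = 350]
  row B: (225, 0, 1)   [0·350 + 1·225 = 225]
  350 = 1·225 + 125   → row C = row A − 1·row B = (125, 1, −1)   [check: 1·350 − 1·225 = 125]
  225 = 1·125 + 100   → row D = row B − 1·row C = (100, −1, 2)   [check: −1·350 + 2·225 = 100]
  125 = 1·100 + 25   → row E = row C − 1·row D = (25, 2, −3)   [check: 2·350 − 3·225 = 25]
  100 = 4·25 + 0   → remainder 0, stop. gcd = 25 (last nonzero row E).
So gcd(225, 350) = 25, with Bézout identity 2·350 − 3·225 = 25. Containment (⊇): the Bézout identity exhibits 25 as an element of (225, 350), giving (25) ⊆ (225, 350). Containment (⊆): since 25 | 225 and 25 | 350 (225 = 25·9, 350 = 25·14), every Z-linear combination of 225 and 350 is divisible by 25, so (225, 350) ⊆ (25). Therefore (225, 350) = (25), d = 25.

Final answer: (225, 350) = (25); d = 25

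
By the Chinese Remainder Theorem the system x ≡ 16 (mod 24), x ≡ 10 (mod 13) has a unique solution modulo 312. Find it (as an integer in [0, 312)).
x ≡ 88 (mod 312); the representative in [0, 312) is 88

The moduli 24, 13 are pairwise coprime, so by the CRT there is a unique solution mod 24·13 = 312.
Solve by successive substitution. Start with x ≡ 16 (mod 24).
  Combine with x ≡ 10 (mod 13): write x = 16 + 24·t and require 16 + 24·t ≡ 10 (mod 13), i.e. 24·t ≡ 10 − 16 ≡ 7 (mod 13). Since 24^(−1) ≡ 6 (mod 13) (24 ≡ 11 (mod 13)), t ≡ 6·7 ≡ 3 (mod 13). So x ≡ 16 + 24·3 = 88 (mod 312).
Unique solution in [0, 312): x = 88.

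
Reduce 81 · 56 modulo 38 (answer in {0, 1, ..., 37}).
14

Reduce the factors first: 81 ≡ 5, 56 ≡ 18 (mod 38), so 81 · 56 ≡ 5 · 18 (mod 38). 5 · 18 = 90. Dividing by 38: 90 = 2·38 + 14. So (81 · 56) mod 38 = 14.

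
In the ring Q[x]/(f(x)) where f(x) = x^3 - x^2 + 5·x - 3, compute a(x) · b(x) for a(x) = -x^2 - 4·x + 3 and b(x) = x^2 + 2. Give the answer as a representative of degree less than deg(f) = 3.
First multiply in Q[x] without reducing: a · b = -x^4 - 4·x^3 + x^2 - 8·x + 6. Now divide by f(x) = x^3 - x^2 + 5·x - 3, eliminating the leading term at each step:
  leading term -x^4: subtract (-x)·f(x) = -x^4 + x^3 - 5·x^2 + 3·x, leaving -5·x^3 + 6·x^2 - 11·x + 6
  leading term -5·x^3: subtract (-5)·f(x) = -5·x^3 + 5·x^2 - 25·x + 15, leaving x^2 + 14·x - 9
The degree is now < 3, so this is the remainder. Hence a · b ≡ x^2 + 14·x - 9 in Q[x]/(f).

Final answer: a · b ≡ x^2 + 14·x - 9 (mod f(x))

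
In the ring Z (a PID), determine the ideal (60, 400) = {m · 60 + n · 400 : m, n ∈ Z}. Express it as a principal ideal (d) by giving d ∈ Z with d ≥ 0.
In the PID Z, (a, b) is generated by gcd(a, b). Compute gcd(400, 60) with the extended Euclidean algorithm, tracking rows (r, s, t) with s·400 + t·60 = r:
  row A: (400, 1, 0)   [1·400 + 0·60 = 400]
  row B: (60, 0, 1)   [0·400 + 1·60 = 60]
  400 = 6·60 + 40   → row C = row A − 6·row B = (40, 1, −6)   [check: 1·400 − 6·60 = 40]
  60 = 1·40 + 20   → row D = row B − 1·row C = (20, −1, 7)   [check: −1·400 + 7·60 = 20]
  40 = 2·20 + 0   → remainder 0, stop. gcd = 20 (last nonzero row D).
So gcd(60, 400) = 20, with Bézout identity −1·400 + 7·60 = 20. Containment (⊇): the Bézout identity exhibits 20 as an element of (60, 400), giving (20) ⊆ (60, 400). Containment (⊆): since 20 | 60 and 20 | 400 (60 = 20·3, 400 = 20·20), every Z-linear combination of 60 and 400 is divisible by 20, so (60, 400) ⊆ (20). Therefore (60, 400) = (20), d = 20.

Final answer: (60, 400) = (20); d = 20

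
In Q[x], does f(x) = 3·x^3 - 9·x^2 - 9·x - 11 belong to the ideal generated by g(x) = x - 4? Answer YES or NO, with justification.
In Q[x] the ideal (g) consists of all multiples of g, so f ∈ (g) iff g | f, i.e. iff the remainder of f on division by g is 0. Divide f by g (g is monic, so eliminate the leading term of the running remainder at each step):
  leading term 3·x^3: subtract (3·x^2)·g(x) = 3·x^3 - 12·x^2, leaving 3·x^2 - 9·x - 11
  leading term 3·x^2: subtract (3·x)·g(x) = 3·x^2 - 12·x, leaving 3·x - 11
  leading term 3·x: subtract (3)·g(x) = 3·x - 12, leaving 1
The remainder r(x) = 1 ≠ 0 (and deg r < deg g), so g ∤ f, i.e. f ∉ (g).

Final answer: NO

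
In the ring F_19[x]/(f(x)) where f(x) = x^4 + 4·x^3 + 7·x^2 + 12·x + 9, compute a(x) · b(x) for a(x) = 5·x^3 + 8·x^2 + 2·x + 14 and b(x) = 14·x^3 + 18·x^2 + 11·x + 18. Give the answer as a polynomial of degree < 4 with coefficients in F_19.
Multiply as integer polynomials: a · b = 70·x^6 + 202·x^5 + 227·x^4 + 410·x^3 + 418·x^2 + 190·x + 252. Reducing coefficients mod 19: a · b ≡ 13·x^6 + 12·x^5 + 18·x^4 + 11·x^3 + 5. Now divide by f(x) = x^4 + 4·x^3 + 7·x^2 + 12·x + 9 in F_19[x], eliminating the leading term at each step:
  leading term 13·x^6: subtract (13·x^2)·f(x) = 13·x^6 + 14·x^5 + 15·x^4 + 4·x^3 + 3·x^2, leaving 17·x^5 + 3·x^4 + 7·x^3 + 16·x^2 + 5 (coefficients mod 19)
  leading term 17·x^5: subtract (17·x)·f(x) = 17·x^5 + 11·x^4 + 5·x^3 + 14·x^2 + x, leaving 11·x^4 + 2·x^3 + 2·x^2 + 18·x + 5 (coefficients mod 19)
  leading term 11·x^4: subtract (11)·f(x) = 11·x^4 + 6·x^3 + x^2 + 18·x + 4, leaving 15·x^3 + x^2 + 1 (coefficients mod 19)
The degree is now < 4, so this is the remainder. Hence a · b ≡ 15·x^3 + x^2 + 1 in F_19[x]/(f).

Final answer: a · b ≡ 15·x^3 + x^2 + 1 (mod f(x))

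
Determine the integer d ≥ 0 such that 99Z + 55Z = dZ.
(99, 55) = (11); d = 11

In the PID Z, (a, b) is generated by gcd(a, b). Compute gcd(99, 55) with the extended Euclidean algorithm, tracking rows (r, s, t) with s·99 + t·55 = r:
  row A: (99, 1, 0)   [1·99 + 0·55 = 99]
  row B: (55, 0, 1)   [0·99 + 1·55 = 55]
  99 = 1·55 + 44   → row C = row A − 1·row B = (44, 1, −1)   [check: 1·99 − 1·55 = 44]
  55 = 1·44 + 11   → row D = row B − 1·row C = (11, −1, 2)   [check: −1·99 + 2·55 = 11]
  44 = 4·11 + 0   → remainder 0, stop. gcd = 11 (last nonzero row D).
So gcd(99, 55) = 11, with Bézout identity −1·99 + 2·55 = 11. Containment (⊇): the Bézout identity exhibits 11 as an element of (99, 55), giving (11) ⊆ (99, 55). Containment (⊆): since 11 | 99 and 11 | 55 (99 = 11·9, 55 = 11·5), every Z-linear combination of 99 and 55 is divisible by 11, so (99, 55) ⊆ (11). Therefore (99, 55) = (11), d = 11.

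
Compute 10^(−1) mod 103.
Apply the extended Euclidean algorithm to (103, 10), tracking rows (r, s, t) with s·103 + t·10 = r. Each division r_prev = q·r_cur + r_new produces the new row as (previous row) − q·(current row):
  row A: (103, 1, 0)   [1·103 + 0·10 = 103]
  row B: (10, 0, 1)   [0·103 + 1·10 = 10]
  103 = 10·10 + 3   → row C = row A − 10·row B = (3, 1, −10)   [check: 1·103 − 10·10 = 3]
  10 = 3·3 + 1   → row D = row B − 3·row C = (1, −3, 31)   [check: −3·103 + 31·10 = 1]
  3 = 3·1 + 0   → remainder 0, stop. gcd = 1 (last nonzero row D).
The gcd is 1, so 10 is invertible mod 103. The last nonzero row gives −3·103 + 31·10 = 1, so t = 31. So 10^(−1) ≡ 31 (mod 103). Verify: 10 · 31 = 310 ≡ 1 (mod 103). ✓

Final answer: 10^(−1) ≡ 31 (mod 103)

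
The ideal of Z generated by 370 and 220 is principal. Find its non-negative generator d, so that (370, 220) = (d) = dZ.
In the PID Z, (a, b) is generated by gcd(a, b). Compute gcd(370, 220) with the extended Euclidean algorithm, tracking rows (r, s, t) with s·370 + t·220 = r:
  row A: (370, 1, 0)   [1·370 + 0·220 = 370]
  row B: (220, 0, 1)   [0·370 + 1·220 = 220]
  370 = 1·220 + 150   → row C = row A − 1·row B = (150, 1, −1)   [check: 1·370 − 1·220 = 150]
  220 = 1·150 + 70   → row D = row B − 1·row C = (70, −1, 2)   [check: −1·370 + 2·220 = 70]
  150 = 2·70 + 10   → row E = row C − 2·row D = (10, 3, −5)   [check: 3·370 − 5·220 = 10]
  70 = 7·10 + 0   → remainder 0, stop. gcd = 10 (last nonzero row E).
So gcd(370, 220) = 10, with Bézout identity 3·370 − 5·220 = 10. Containment (⊇): the Bézout identity exhibits 10 as an element of (370, 220), giving (10) ⊆ (370, 220). Containment (⊆): since 10 | 370 and 10 | 220 (370 = 10·37, 220 = 10·22), every Z-linear combination of 370 and 220 is divisible by 10, so (370, 220) ⊆ (10). Therefore (370, 220) = (10), d = 10.

Final answer: (370, 220) = (10); d = 10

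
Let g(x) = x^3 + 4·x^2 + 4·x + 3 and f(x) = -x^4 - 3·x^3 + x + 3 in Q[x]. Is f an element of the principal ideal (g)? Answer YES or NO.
YES

In Q[x] the ideal (g) consists of all multiples of g, so f ∈ (g) iff g | f, i.e. iff the remainder of f on division by g is 0. Divide f by g (g is monic, so eliminate the leading term of the running remainder at each step):
  leading term -x^4: subtract (-x)·g(x) = -x^4 - 4·x^3 - 4·x^2 - 3·x, leaving x^3 + 4·x^2 + 4·x + 3
  leading term x^3: subtract (1)·g(x) = x^3 + 4·x^2 + 4·x + 3, leaving 0
The remainder is 0, so f(x) = g(x) · h(x) with h(x) = 1 - x. Hence g | f, i.e. f ∈ (g).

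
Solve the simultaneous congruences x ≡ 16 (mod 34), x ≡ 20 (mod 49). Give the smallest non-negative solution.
x ≡ 118 (mod 1666); the representative in [0, 1666) is 118

The moduli 34, 49 are pairwise coprime, so by the CRT there is a unique solution mod 34·49 = 1666.
Solve by successive substitution. Start with x ≡ 16 (mod 34).
  Combine with x ≡ 20 (mod 49): write x = 16 + 34·t and require 16 + 34·t ≡ 20 (mod 49), i.e. 34·t ≡ 20 − 16 ≡ 4 (mod 49). Since 34^(−1) ≡ 13 (mod 49), t ≡ 13·4 ≡ 3 (mod 49). So x ≡ 16 + 34·3 = 118 (mod 1666).
Unique solution in [0, 1666): x = 118.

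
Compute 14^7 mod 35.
Use repeated squaring. Binary(7) = 111. Walk through the bits of the exponent 7 left-to-right: at each bit after the leading one, square the running value, then multiply by 14 if the bit is 1 (always reducing mod 35):
  bit 1 = 1 (leading): start with 14.
  bit 2 = 1: square 14^2 = 196 ≡ 21; bit is 1, so multiply 21·14 = 294 ≡ 14 (mod 35).
  bit 3 = 1: square 14^2 = 196 ≡ 21; bit is 1, so multiply 21·14 = 294 ≡ 14 (mod 35).
Final value: 14^7 ≡ 14 (mod 35).

Final answer: 14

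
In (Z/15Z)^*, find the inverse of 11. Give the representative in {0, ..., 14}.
Apply the extended Euclidean algorithm to (15, 11), tracking rows (r, s, t) with s·15 + t·11 = r. Each division r_prev = q·r_cur + r_new produces the new row as (previous row) − q·(current row):
  row A: (15, 1, 0)   [1·15 + 0·11 = 15]
  row B: (11, 0, 1)   [0·15 + 1·11 = 11]
  15 = 1·11 + 4   → row C = row A − 1·row B = (4, 1, −1)   [check: 1·15 − 1·11 = 4]
  11 = 2·4 + 3   → row D = row B − 2·row C = (3, −2, 3)   [check: −2·15 + 3·11 = 3]
  4 = 1·3 + 1   → row E = row C − 1·row D = (1, 3, −4)   [check: 3·15 − 4·11 = 1]
  3 = 3·1 + 0   → remainder 0, stop. gcd = 1 (last nonzero row E).
The gcd is 1, so 11 is invertible mod 15. The last nonzero row gives 3·15 − 4·11 = 1, so t = −4. So 11^(−1) ≡ −4 ≡ 11 (mod 15). Verify: 11 · 11 = 121 ≡ 1 (mod 15). ✓

Final answer: 11^(−1) ≡ 11 (mod 15)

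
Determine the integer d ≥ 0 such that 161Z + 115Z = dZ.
(161, 115) = (23); d = 23

In the PID Z, (a, b) is generated by gcd(a, b). Compute gcd(161, 115) with the extended Euclidean algorithm, tracking rows (r, s, t) with s·161 + t·115 = r:
  row A: (161, 1, 0)   [1·161 + 0·115 = 161]
  row B: (115, 0, 1)   [0·161 + 1·115 = 115]
  161 = 1·115 + 46   → row C = row A − 1·row B = (46, 1, −1)   [check: 1·161 − 1·115 = 46]
  115 = 2·46 + 23   → row D = row B − 2·row C = (23, −2, 3)   [check: −2·161 + 3·115 = 23]
  46 = 2·23 + 0   → remainder 0, stop. gcd = 23 (last nonzero row D).
So gcd(161, 115) = 23, with Bézout identity −2·161 + 3·115 = 23. Containment (⊇): the Bézout identity exhibits 23 as an element of (161, 115), giving (23) ⊆ (161, 115). Containment (⊆): since 23 | 161 and 23 | 115 (161 = 23·7, 115 = 23·5), every Z-linear combination of 161 and 115 is divisible by 23, so (161, 115) ⊆ (23). Therefore (161, 115) = (23), d = 23.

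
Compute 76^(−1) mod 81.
76^(−1) ≡ 16 (mod 81)

Apply the extended Euclidean algorithm to (81, 76), tracking rows (r, s, t) with s·81 + t·76 = r. Each division r_prev = q·r_cur + r_new produces the new row as (previous row) − q·(current row):
  row A: (81, 1, 0)   [1·81 + 0·76 = 81]
  row B: (76, 0, 1)   [0·81 + 1·76 = 76]
  81 = 1·76 + 5   → row C = row A − 1·row B = (5, 1, −1)   [check: 1·81 − 1·76 = 5]
  76 = 15·5 + 1   → row D = row B − 15·row C = (1, −15, 16)   [check: −15·81 + 16·76 = 1]
  5 = 5·1 + 0   → remainder 0, stop. gcd = 1 (last nonzero row D).
The gcd is 1, so 76 is invertible mod 81. The last nonzero row gives −15·81 + 16·76 = 1, so t = 16. So 76^(−1) ≡ 16 (mod 81). Verify: 76 · 16 = 1216 ≡ 1 (mod 81). ✓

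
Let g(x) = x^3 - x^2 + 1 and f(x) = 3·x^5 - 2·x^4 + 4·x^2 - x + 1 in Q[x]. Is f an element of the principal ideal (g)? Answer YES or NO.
In Q[x] the ideal (g) consists of all multiples of g, so f ∈ (g) iff g | f, i.e. iff the remainder of f on division by g is 0. Divide f by g (g is monic, so eliminate the leading term of the running remainder at each step):
  leading term 3·x^5: subtract (3·x^2)·g(x) = 3·x^5 - 3·x^4 + 3·x^2, leaving x^4 + x^2 - x + 1
  leading term x^4: subtract (x)·g(x) = x^4 - x^3 + x, leaving x^3 + x^2 - 2·x + 1
  leading term x^3: subtract (1)·g(x) = x^3 - x^2 + 1, leaving 2·x^2 - 2·x
The remainder r(x) = 2·x^2 - 2·x ≠ 0 (and deg r < deg g), so g ∤ f, i.e. f ∉ (g).

Final answer: NO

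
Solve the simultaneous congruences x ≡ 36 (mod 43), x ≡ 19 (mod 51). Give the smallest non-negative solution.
x ≡ 1498 (mod 2193); the representative in [0, 2193) is 1498

The moduli 43, 51 are pairwise coprime, so by the CRT there is a unique solution mod 43·51 = 2193.
Solve by successive substitution. Start with x ≡ 36 (mod 43).
  Combine with x ≡ 19 (mod 51): write x = 36 + 43·t and require 36 + 43·t ≡ 19 (mod 51), i.e. 43·t ≡ 19 − 36 ≡ 34 (mod 51). Since 43^(−1) ≡ 19 (mod 51), t ≡ 19·34 ≡ 34 (mod 51). So x ≡ 36 + 43·34 = 1498 (mod 2193).
Unique solution in [0, 2193): x = 1498.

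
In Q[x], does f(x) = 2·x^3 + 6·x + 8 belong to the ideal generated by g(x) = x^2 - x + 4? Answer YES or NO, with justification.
In Q[x] the ideal (g) consists of all multiples of g, so f ∈ (g) iff g | f, i.e. iff the remainder of f on division by g is 0. Divide f by g (g is monic, so eliminate the leading term of the running remainder at each step):
  leading term 2·x^3: subtract (2·x)·g(x) = 2·x^3 - 2·x^2 + 8·x, leaving 2·x^2 - 2·x + 8
  leading term 2·x^2: subtract (2)·g(x) = 2·x^2 - 2·x + 8, leaving 0
The remainder is 0, so f(x) = g(x) · h(x) with h(x) = 2·x + 2. Hence g | f, i.e. f ∈ (g).

Final answer: YES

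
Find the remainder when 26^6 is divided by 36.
Use repeated squaring. Binary(6) = 110. Walk through the bits of the exponent 6 left-to-right: at each bit after the leading one, square the running value, then multiply by 26 if the bit is 1 (always reducing mod 36):
  bit 1 = 1 (leading): start with 26.
  bit 2 = 1: square 26^2 = 676 ≡ 28; bit is 1, so multiply 28·26 = 728 ≡ 8 (mod 36).
  bit 3 = 0: square 8^2 = 64 ≡ 28 (mod 36).
Final value: 26^6 ≡ 28 (mod 36).

Final answer: 28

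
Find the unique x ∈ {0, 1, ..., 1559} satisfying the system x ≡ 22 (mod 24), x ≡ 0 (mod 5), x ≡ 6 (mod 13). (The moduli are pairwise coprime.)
x ≡ 1150 (mod 1560); the representative in [0, 1560) is 1150

The moduli 24, 5, 13 are pairwise coprime, so by the CRT there is a unique solution mod 24·5·13 = 1560.
Solve by successive substitution. Start with x ≡ 22 (mod 24).
  Combine with x ≡ 0 (mod 5): write x = 22 + 24·t and require 22 + 24·t ≡ 0 (mod 5), i.e. 24·t ≡ 0 − 22 ≡ 3 (mod 5). Since 24^(−1) ≡ 4 (mod 5) (24 ≡ 4 (mod 5)), t ≡ 4·3 ≡ 2 (mod 5). So x ≡ 22 + 24·2 = 70 (mod 120).
  Combine with x ≡ 6 (mod 13): write x = 70 + 120·t and require 70 + 120·t ≡ 6 (mod 13), i.e. 120·t ≡ 6 − 70 ≡ 1 (mod 13). Since 120^(−1) ≡ 9 (mod 13) (120 ≡ 3 (mod 13)), t ≡ 9·1 ≡ 9 (mod 13). So x ≡ 70 + 120·9 = 1150 (mod 1560).
Unique solution in [0, 1560): x = 1150.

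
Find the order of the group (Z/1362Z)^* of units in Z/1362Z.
|(Z/1362Z)^*| = 452

(Z/1362Z)^* consists of the classes a with gcd(a, 1362) = 1, so its order is φ(1362). φ is multiplicative, with φ(p^e) = p^e − p^(e−1). Factorise 1362 = 2 · 3 · 227. Then
  φ(1362) = (2 − 1) · (3 − 1) · (227 − 1) = 1 · 2 · 226 = 452.
Thus |(Z/1362Z)^*| = 452.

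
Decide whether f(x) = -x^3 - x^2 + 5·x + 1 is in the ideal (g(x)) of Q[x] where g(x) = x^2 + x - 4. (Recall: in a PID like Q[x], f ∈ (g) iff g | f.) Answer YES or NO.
NO

In Q[x] the ideal (g) consists of all multiples of g, so f ∈ (g) iff g | f, i.e. iff the remainder of f on division by g is 0. Divide f by g (g is monic, so eliminate the leading term of the running remainder at each step):
  leading term -x^3: subtract (-x)·g(x) = -x^3 - x^2 + 4·x, leaving x + 1
The remainder r(x) = x + 1 ≠ 0 (and deg r < deg g), so g ∤ f, i.e. f ∉ (g).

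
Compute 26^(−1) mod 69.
Apply the extended Euclidean algorithm to (69, 26), tracking rows (r, s, t) with s·69 + t·26 = r. Each division r_prev = q·r_cur + r_new produces the new row as (previous row) − q·(current row):
  row A: (69, 1, 0)   [1·69 + 0·26 = 69]
  row B: (26, 0, 1)   [0·69 + 1·26 = 26]
  69 = 2·26 + 17   → row C = row A − 2·row B = (17, 1, −2)   [check: 1·69 − 2·26 = 17]
  26 = 1·17 + 9   → row D = row B − 1·row C = (9, −1, 3)   [check: −1·69 + 3·26 = 9]
  17 = 1·9 + 8   → row E = row C − 1·row D = (8, 2, −5)   [check: 2·69 − 5·26 = 8]
  9 = 1·8 + 1   → row F = row D − 1·row E = (1, −3, 8)   [check: −3·69 + 8·26 = 1]
  8 = 8·1 + 0   → remainder 0, stop. gcd = 1 (last nonzero row F).
The gcd is 1, so 26 is invertible mod 69. The last nonzero row gives −3·69 + 8·26 = 1, so t = 8. So 26^(−1) ≡ 8 (mod 69). Verify: 26 · 8 = 208 ≡ 1 (mod 69). ✓

Final answer: 26^(−1) ≡ 8 (mod 69)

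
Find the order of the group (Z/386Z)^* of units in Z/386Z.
(Z/386Z)^* consists of the classes a with gcd(a, 386) = 1, so its order is φ(386). φ is multiplicative, with φ(p^e) = p^e − p^(e−1). Factorise 386 = 2 · 193. Then
  φ(386) = (2 − 1) · (193 − 1) = 1 · 192 = 192.
Thus |(Z/386Z)^*| = 192.

Final answer: |(Z/386Z)^*| = 192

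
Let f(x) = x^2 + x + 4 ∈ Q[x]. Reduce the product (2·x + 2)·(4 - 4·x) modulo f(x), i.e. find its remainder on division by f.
a · b ≡ 8·x + 40 (mod f(x))

First multiply in Q[x] without reducing: a · b = 8 - 8·x^2. Now divide by f(x) = x^2 + x + 4, eliminating the leading term at each step:
  leading term -8·x^2: subtract (-8)·f(x) = -8·x^2 - 8·x - 32, leaving 8·x + 40
The degree is now < 2, so this is the remainder. Hence a · b ≡ 8·x + 40 in Q[x]/(f).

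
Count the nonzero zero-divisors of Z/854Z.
In Z/854Z each nonzero element is either a unit (gcd with 854 is 1) or a zero-divisor (gcd > 1). The number of units is φ(854): factorise 854 = 2 · 7 · 61, so φ(854) = (2 − 1) · (7 − 1) · (61 − 1) = 1 · 6 · 60 = 360. The nonzero elements number 854 − 1 = 853. Hence the nonzero zero-divisors number 853 − 360 = 493.

Final answer: Z/854Z has 493 nonzero zero-divisors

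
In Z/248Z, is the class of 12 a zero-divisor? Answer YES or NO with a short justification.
YES

gcd(12, 248) = 4 > 1, so 12 is not a unit in Z/248Z. In Z/nZ every nonzero non-unit is a zero-divisor: explicitly, take b = 248/gcd = 62 ≠ 0 (mod 248); then 12·62 = 744 = 3·248, i.e. 12·62 ≡ 0 (mod 248). So 12 is a zero-divisor.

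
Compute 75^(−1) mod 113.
75^(−1) ≡ 110 (mod 113)

Apply the extended Euclidean algorithm to (113, 75), tracking rows (r, s, t) with s·113 + t·75 = r. Each division r_prev = q·r_cur + r_new produces the new row as (previous row) − q·(current row):
  row A: (113, 1, 0)   [1·113 + 0·75 = 113]
  row B: (75, 0, 1)   [0·113 + 1·75 = 75]
  113 = 1·75 + 38   → row C = row A − 1·row B = (38, 1, −1)   [check: 1·113 − 1·75 = 38]
  75 = 1·38 + 37   → row D = row B − 1·row C = (37, −1, 2)   [check: −1·113 + 2·75 = 37]
  38 = 1·37 + 1   → row E = row C − 1·row D = (1, 2, −3)   [check: 2·113 − 3·75 = 1]
  37 = 37·1 + 0   → remainder 0, stop. gcd = 1 (last nonzero row E).
The gcd is 1, so 75 is invertible mod 113. The last nonzero row gives 2·113 − 3·75 = 1, so t = −3. So 75^(−1) ≡ −3 ≡ 110 (mod 113). Verify: 75 · 110 = 8250 ≡ 1 (mod 113). ✓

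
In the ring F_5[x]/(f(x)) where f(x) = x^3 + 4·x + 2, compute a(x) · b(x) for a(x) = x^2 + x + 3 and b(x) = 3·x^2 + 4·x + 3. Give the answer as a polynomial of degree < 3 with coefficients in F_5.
a · b ≡ 4·x^2 + x (mod f(x))

Multiply as integer polynomials: a · b = 3·x^4 + 7·x^3 + 16·x^2 + 15·x + 9. Reducing coefficients mod 5: a · b ≡ 3·x^4 + 2·x^3 + x^2 + 4. Now divide by f(x) = x^3 + 4·x + 2 in F_5[x], eliminating the leading term at each step:
  leading term 3·x^4: subtract (3·x)·f(x) = 3·x^4 + 2·x^2 + x, leaving 2·x^3 + 4·x^2 + 4·x + 4 (coefficients mod 5)
  leading term 2·x^3: subtract (2)·f(x) = 2·x^3 + 3·x + 4, leaving 4·x^2 + x (coefficients mod 5)
The degree is now < 3, so this is the remainder. Hence a · b ≡ 4·x^2 + x in F_5[x]/(f).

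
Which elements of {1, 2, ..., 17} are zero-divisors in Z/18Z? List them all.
nonzero zero-divisors of Z/18Z = {2, 3, 4, 6, 8, 9, 10, 12, 14, 15, 16}

An element a ∈ Z/18Z (with a ≠ 0) is a zero-divisor iff gcd(a, 18) > 1 (because a is a unit precisely when gcd(a, n) = 1, and in Z/nZ every nonzero, non-unit element is a zero-divisor). Scan a = 1, ..., 17 and keep those with gcd(a, 18) > 1:
  gcd(2, 18) = 2, gcd(3, 18) = 3, gcd(4, 18) = 2, gcd(6, 18) = 6, gcd(8, 18) = 2, gcd(9, 18) = 9, gcd(10, 18) = 2, gcd(12, 18) = 6, gcd(14, 18) = 2, gcd(15, 18) = 3, gcd(16, 18) = 2.
All other a ∈ {1, ..., 17} have gcd(a, 18) = 1 and are units. So the nonzero zero-divisors are exactly the 11 values of a appearing in this scan.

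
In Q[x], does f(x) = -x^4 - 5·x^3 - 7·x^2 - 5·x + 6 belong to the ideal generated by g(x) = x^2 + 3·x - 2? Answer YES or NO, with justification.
In Q[x] the ideal (g) consists of all multiples of g, so f ∈ (g) iff g | f, i.e. iff the remainder of f on division by g is 0. Divide f by g (g is monic, so eliminate the leading term of the running remainder at each step):
  leading term -x^4: subtract (-x^2)·g(x) = -x^4 - 3·x^3 + 2·x^2, leaving -2·x^3 - 9·x^2 - 5·x + 6
  leading term -2·x^3: subtract (-2·x)·g(x) = -2·x^3 - 6·x^2 + 4·x, leaving -3·x^2 - 9·x + 6
  leading term -3·x^2: subtract (-3)·g(x) = -3·x^2 - 9·x + 6, leaving 0
The remainder is 0, so f(x) = g(x) · h(x) with h(x) = -x^2 - 2·x - 3. Hence g | f, i.e. f ∈ (g).

Final answer: YES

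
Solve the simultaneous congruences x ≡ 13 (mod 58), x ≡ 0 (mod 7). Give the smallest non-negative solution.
x ≡ 245 (mod 406); the representative in [0, 406) is 245

The moduli 58, 7 are pairwise coprime, so by the CRT there is a unique solution mod 58·7 = 406.
Solve by successive substitution. Start with x ≡ 13 (mod 58).
  Combine with x ≡ 0 (mod 7): write x = 13 + 58·t and require 13 + 58·t ≡ 0 (mod 7), i.e. 58·t ≡ 0 − 13 ≡ 1 (mod 7). Since 58^(−1) ≡ 4 (mod 7) (58 ≡ 2 (mod 7)), t ≡ 4·1 ≡ 4 (mod 7). So x ≡ 13 + 58·4 = 245 (mod 406).
Unique solution in [0, 406): x = 245.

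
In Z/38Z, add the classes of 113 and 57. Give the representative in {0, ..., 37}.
Reduce the summands first: 113 ≡ 37, 57 ≡ 19 (mod 38), so 113 + 57 ≡ 37 + 19 (mod 38). 37 + 19 = 56; 56 = 1·38 + 18, so (113 + 57) mod 38 = 18.

Final answer: 18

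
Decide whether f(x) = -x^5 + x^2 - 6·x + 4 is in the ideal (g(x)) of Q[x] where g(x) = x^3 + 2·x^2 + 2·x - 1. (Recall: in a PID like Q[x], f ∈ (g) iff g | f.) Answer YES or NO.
NO

In Q[x] the ideal (g) consists of all multiples of g, so f ∈ (g) iff g | f, i.e. iff the remainder of f on division by g is 0. Divide f by g (g is monic, so eliminate the leading term of the running remainder at each step):
  leading term -x^5: subtract (-x^2)·g(x) = -x^5 - 2·x^4 - 2·x^3 + x^2, leaving 2·x^4 + 2·x^3 - 6·x + 4
  leading term 2·x^4: subtract (2·x)·g(x) = 2·x^4 + 4·x^3 + 4·x^2 - 2·x, leaving -2·x^3 - 4·x^2 - 4·x + 4
  leading term -2·x^3: subtract (-2)·g(x) = -2·x^3 - 4·x^2 - 4·x + 2, leaving 2
The remainder r(x) = 2 ≠ 0 (and deg r < deg g), so g ∤ f, i.e. f ∉ (g).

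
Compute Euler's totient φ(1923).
φ(1923) = 1280

φ is multiplicative, with φ(p^e) = p^e − p^(e−1). Factorise 1923 = 3 · 641. Then
  φ(1923) = (3 − 1) · (641 − 1) = 2 · 640 = 1280.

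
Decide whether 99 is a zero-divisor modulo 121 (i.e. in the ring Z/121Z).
YES

gcd(99, 121) = 11 > 1, so 99 is not a unit in Z/121Z. In Z/nZ every nonzero non-unit is a zero-divisor: explicitly, take b = 121/gcd = 11 ≠ 0 (mod 121); then 99·11 = 1089 = 9·121, i.e. 99·11 ≡ 0 (mod 121). So 99 is a zero-divisor.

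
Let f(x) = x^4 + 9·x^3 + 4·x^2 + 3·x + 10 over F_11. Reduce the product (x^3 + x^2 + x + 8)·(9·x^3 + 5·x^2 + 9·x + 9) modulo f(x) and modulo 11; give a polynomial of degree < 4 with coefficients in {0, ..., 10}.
a · b ≡ 9·x^3 + 9·x^2 + 4·x + 2 (mod f(x))

Multiply as integer polynomials: a · b = 9·x^6 + 14·x^5 + 23·x^4 + 95·x^3 + 58·x^2 + 81·x + 72. Reducing coefficients mod 11: a · b ≡ 9·x^6 + 3·x^5 + x^4 + 7·x^3 + 3·x^2 + 4·x + 6. Now divide by f(x) = x^4 + 9·x^3 + 4·x^2 + 3·x + 10 in F_11[x], eliminating the leading term at each step:
  leading term 9·x^6: subtract (9·x^2)·f(x) = 9·x^6 + 4·x^5 + 3·x^4 + 5·x^3 + 2·x^2, leaving 10·x^5 + 9·x^4 + 2·x^3 + x^2 + 4·x + 6 (coefficients mod 11)
  leading term 10·x^5: subtract (10·x)·f(x) = 10·x^5 + 2·x^4 + 7·x^3 + 8·x^2 + x, leaving 7·x^4 + 6·x^3 + 4·x^2 + 3·x + 6 (coefficients mod 11)
  leading term 7·x^4: subtract (7)·f(x) = 7·x^4 + 8·x^3 + 6·x^2 + 10·x + 4, leaving 9·x^3 + 9·x^2 + 4·x + 2 (coefficients mod 11)
The degree is now < 4, so this is the remainder. Hence a · b ≡ 9·x^3 + 9·x^2 + 4·x + 2 in F_11[x]/(f).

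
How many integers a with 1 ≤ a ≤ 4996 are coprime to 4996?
2496

The number of a ∈ {1, ..., 4996} with gcd(a, 4996) = 1 is by definition Euler's totient φ(4996). φ is multiplicative, with φ(p^e) = p^e − p^(e−1). Factorise 4996 = 2^2 · 1249. Then
  φ(4996) = (2^2 − 2^1) · (1249 − 1) = 2 · 1248 = 2496.
So there are 2496 such integers.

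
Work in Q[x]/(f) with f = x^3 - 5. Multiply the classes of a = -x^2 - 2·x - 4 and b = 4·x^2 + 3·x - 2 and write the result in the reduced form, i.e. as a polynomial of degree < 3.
a · b ≡ -20·x^2 - 28·x - 47 (mod f(x))

First multiply in Q[x] without reducing: a · b = -4·x^4 - 11·x^3 - 20·x^2 - 8·x + 8. Now divide by f(x) = x^3 - 5, eliminating the leading term at each step:
  leading term -4·x^4: subtract (-4·x)·f(x) = -4·x^4 + 20·x, leaving -11·x^3 - 20·x^2 - 28·x + 8
  leading term -11·x^3: subtract (-11)·f(x) = 55 - 11·x^3, leaving -20·x^2 - 28·x - 47
The degree is now < 3, so this is the remainder. Hence a · b ≡ -20·x^2 - 28·x - 47 in Q[x]/(f).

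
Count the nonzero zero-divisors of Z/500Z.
Z/500Z has 299 nonzero zero-divisors

In Z/500Z each nonzero element is either a unit (gcd with 500 is 1) or a zero-divisor (gcd > 1). The number of units is φ(500): factorise 500 = 2^2 · 5^3, so φ(500) = (2^2 − 2^1) · (5^3 − 5^2) = 2 · 100 = 200. The nonzero elements number 500 − 1 = 499. Hence the nonzero zero-divisors number 499 − 200 = 299.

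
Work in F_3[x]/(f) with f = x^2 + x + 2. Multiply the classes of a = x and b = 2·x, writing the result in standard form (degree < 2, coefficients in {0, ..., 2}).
Multiply as integer polynomials: a · b = 2·x^2. Reducing coefficients mod 3: a · b ≡ 2·x^2. Now divide by f(x) = x^2 + x + 2 in F_3[x], eliminating the leading term at each step:
  leading term 2·x^2: subtract (2)·f(x) = 2·x^2 + 2·x + 1, leaving x + 2 (coefficients mod 3)
The degree is now < 2, so this is the remainder. Hence a · b ≡ x + 2 in F_3[x]/(f).

Final answer: a · b ≡ x + 2 (mod f(x))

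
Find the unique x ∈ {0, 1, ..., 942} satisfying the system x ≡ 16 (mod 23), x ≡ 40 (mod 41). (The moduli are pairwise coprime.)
The moduli 23, 41 are pairwise coprime, so by the CRT there is a unique solution mod 23·41 = 943.
Solve by successive substitution. Start with x ≡ 16 (mod 23).
  Combine with x ≡ 40 (mod 41): write x = 16 + 23·t and require 16 + 23·t ≡ 40 (mod 41), i.e. 23·t ≡ 40 − 16 ≡ 24 (mod 41). Since 23^(−1) ≡ 25 (mod 41), t ≡ 25·24 ≡ 26 (mod 41). So x ≡ 16 + 23·26 = 614 (mod 943).
Unique solution in [0, 943): x = 614.

Final answer: x ≡ 614 (mod 943); the representative in [0, 943) is 614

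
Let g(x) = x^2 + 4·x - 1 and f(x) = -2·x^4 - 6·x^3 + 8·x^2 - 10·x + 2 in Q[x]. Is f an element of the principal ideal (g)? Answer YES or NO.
YES

In Q[x] the ideal (g) consists of all multiples of g, so f ∈ (g) iff g | f, i.e. iff the remainder of f on division by g is 0. Divide f by g (g is monic, so eliminate the leading term of the running remainder at each step):
  leading term -2·x^4: subtract (-2·x^2)·g(x) = -2·x^4 - 8·x^3 + 2·x^2, leaving 2·x^3 + 6·x^2 - 10·x + 2
  leading term 2·x^3: subtract (2·x)·g(x) = 2·x^3 + 8·x^2 - 2·x, leaving -2·x^2 - 8·x + 2
  leading term -2·x^2: subtract (-2)·g(x) = -2·x^2 - 8·x + 2, leaving 0
The remainder is 0, so f(x) = g(x) · h(x) with h(x) = -2·x^2 + 2·x - 2. Hence g | f, i.e. f ∈ (g).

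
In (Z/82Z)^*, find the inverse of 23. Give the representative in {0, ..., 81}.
Apply the extended Euclidean algorithm to (82, 23), tracking rows (r, s, t) with s·82 + t·23 = r. Each division r_prev = q·r_cur + r_new produces the new row as (previous row) − q·(current row):
  row A: (82, 1, 0)   [1·82 + 0·23 = 82]
  row B: (23, 0, 1)   [0·82 + 1·23 = 23]
  82 = 3·23 + 13   → row C = row A − 3·row B = (13, 1, −3)   [check: 1·82 − 3·23 = 13]
  23 = 1·13 + 10   → row D = row B − 1·row C = (10, −1, 4)   [check: −1·82 + 4·23 = 10]
  13 = 1·10 + 3   → row E = row C − 1·row D = (3, 2, −7)   [check: 2·82 − 7·23 = 3]
  10 = 3·3 + 1   → row F = row D − 3·row E = (1, −7, 25)   [check: −7·82 + 25·23 = 1]
  3 = 3·1 + 0   → remainder 0, stop. gcd = 1 (last nonzero row F).
The gcd is 1, so 23 is invertible mod 82. The last nonzero row gives −7·82 + 25·23 = 1, so t = 25. So 23^(−1) ≡ 25 (mod 82). Verify: 23 · 25 = 575 ≡ 1 (mod 82). ✓

Final answer: 23^(−1) ≡ 25 (mod 82)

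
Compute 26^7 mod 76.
64

Use repeated squaring. Binary(7) = 111. Walk through the bits of the exponent 7 left-to-right: at each bit after the leading one, square the running value, then multiply by 26 if the bit is 1 (always reducing mod 76):
  bit 1 = 1 (leading): start with 26.
  bit 2 = 1: square 26^2 = 676 ≡ 68; bit is 1, so multiply 68·26 = 1768 ≡ 20 (mod 76).
  bit 3 = 1: square 20^2 = 400 ≡ 20; bit is 1, so multiply 20·26 = 520 ≡ 64 (mod 76).
Final value: 26^7 ≡ 64 (mod 76).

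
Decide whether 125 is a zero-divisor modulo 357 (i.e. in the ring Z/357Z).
gcd(125, 357) = 1, so 125 is a unit in Z/357Z (it has a multiplicative inverse). A unit cannot be a zero-divisor: if 125·b ≡ 0 then multiplying both sides by 125^(−1) gives b ≡ 0. So 125 is not a zero-divisor.

Final answer: NO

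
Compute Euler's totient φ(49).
φ(49) = 42

φ is multiplicative, with φ(p^e) = p^e − p^(e−1). Factorise 49 = 7^2. Then
  φ(49) = (7^2 − 7^1) = 42 = 42.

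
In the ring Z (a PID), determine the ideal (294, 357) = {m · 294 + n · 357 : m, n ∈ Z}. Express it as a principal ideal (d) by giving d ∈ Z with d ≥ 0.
In the PID Z, (a, b) is generated by gcd(a, b). Compute gcd(357, 294) with the extended Euclidean algorithm, tracking rows (r, s, t) with s·357 + t·294 = r:
  row A: (357, 1, 0)   [1·357 + 0·294 = 357]
  row B: (294, 0, 1)   [0·357 + 1·294 = 294]
  357 = 1·294 + 63   → row C = row A − 1·row B = (63, 1, −1)   [check: 1·357 − 1·294 = 63]
  294 = 4·63 + 42   → row D = row B − 4·row C = (42, −4, 5)   [check: −4·357 + 5·294 = 42]
  63 = 1·42 + 21   → row E = row C − 1·row D = (21, 5, −6)   [check: 5·357 − 6·294 = 21]
  42 = 2·21 + 0   → remainder 0, stop. gcd = 21 (last nonzero row E).
So gcd(294, 357) = 21, with Bézout identity 5·357 − 6·294 = 21. Containment (⊇): the Bézout identity exhibits 21 as an element of (294, 357), giving (21) ⊆ (294, 357). Containment (⊆): since 21 | 294 and 21 | 357 (294 = 21·14, 357 = 21·17), every Z-linear combination of 294 and 357 is divisible by 21, so (294, 357) ⊆ (21). Therefore (294, 357) = (21), d = 21.

Final answer: (294, 357) = (21); d = 21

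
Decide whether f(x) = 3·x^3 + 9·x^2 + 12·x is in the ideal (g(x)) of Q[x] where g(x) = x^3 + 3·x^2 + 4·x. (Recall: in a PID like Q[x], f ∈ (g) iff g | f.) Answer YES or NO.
In Q[x] the ideal (g) consists of all multiples of g, so f ∈ (g) iff g | f, i.e. iff the remainder of f on division by g is 0. Divide f by g (g is monic, so eliminate the leading term of the running remainder at each step):
  leading term 3·x^3: subtract (3)·g(x) = 3·x^3 + 9·x^2 + 12·x, leaving 0
The remainder is 0, so f(x) = g(x) · h(x) with h(x) = 3. Hence g | f, i.e. f ∈ (g).

Final answer: YES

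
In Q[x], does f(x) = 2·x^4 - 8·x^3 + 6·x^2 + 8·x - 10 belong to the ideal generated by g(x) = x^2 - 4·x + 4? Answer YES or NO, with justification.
NO

In Q[x] the ideal (g) consists of all multiples of g, so f ∈ (g) iff g | f, i.e. iff the remainder of f on division by g is 0. Divide f by g (g is monic, so eliminate the leading term of the running remainder at each step):
  leading term 2·x^4: subtract (2·x^2)·g(x) = 2·x^4 - 8·x^3 + 8·x^2, leaving -2·x^2 + 8·x - 10
  leading term -2·x^2: subtract (-2)·g(x) = -2·x^2 + 8·x - 8, leaving -2
The remainder r(x) = -2 ≠ 0 (and deg r < deg g), so g ∤ f, i.e. f ∉ (g).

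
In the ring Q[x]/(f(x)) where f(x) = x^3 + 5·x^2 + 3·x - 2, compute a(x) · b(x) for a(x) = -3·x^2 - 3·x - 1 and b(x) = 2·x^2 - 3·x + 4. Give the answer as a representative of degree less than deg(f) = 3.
a · b ≡ -152·x^2 - 120·x + 62 (mod f(x))

First multiply in Q[x] without reducing: a · b = -6·x^4 + 3·x^3 - 5·x^2 - 9·x - 4. Now divide by f(x) = x^3 + 5·x^2 + 3·x - 2, eliminating the leading term at each step:
  leading term -6·x^4: subtract (-6·x)·f(x) = -6·x^4 - 30·x^3 - 18·x^2 + 12·x, leaving 33·x^3 + 13·x^2 - 21·x - 4
  leading term 33·x^3: subtract (33)·f(x) = 33·x^3 + 165·x^2 + 99·x - 66, leaving -152·x^2 - 120·x + 62
The degree is now < 3, so this is the remainder. Hence a · b ≡ -152·x^2 - 120·x + 62 in Q[x]/(f).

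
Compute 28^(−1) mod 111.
Apply the extended Euclidean algorithm to (111, 28), tracking rows (r, s, t) with s·111 + t·28 = r. Each division r_prev = q·r_cur + r_new produces the new row as (previous row) − q·(current row):
  row A: (111, 1, 0)   [1·111 + 0·28 = 111]
  row B: (28, 0, 1)   [0·111 + 1·28 = 28]
  111 = 3·28 + 27   → row C = row A − 3·row B = (27, 1, −3)   [check: 1·111 − 3·28 = 27]
  28 = 1·27 + 1   → row D = row B − 1·row C = (1, −1, 4)   [check: −1·111 + 4·28 = 1]
  27 = 27·1 + 0   → remainder 0, stop. gcd = 1 (last nonzero row D).
The gcd is 1, so 28 is invertible mod 111. The last nonzero row gives −1·111 + 4·28 = 1, so t = 4. So 28^(−1) ≡ 4 (mod 111). Verify: 28 · 4 = 112 ≡ 1 (mod 111). ✓

Final answer: 28^(−1) ≡ 4 (mod 111)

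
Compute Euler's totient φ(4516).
φ is multiplicative, with φ(p^e) = p^e − p^(e−1). Factorise 4516 = 2^2 · 1129. Then
  φ(4516) = (2^2 − 2^1) · (1129 − 1) = 2 · 1128 = 2256.

Final answer: φ(4516) = 2256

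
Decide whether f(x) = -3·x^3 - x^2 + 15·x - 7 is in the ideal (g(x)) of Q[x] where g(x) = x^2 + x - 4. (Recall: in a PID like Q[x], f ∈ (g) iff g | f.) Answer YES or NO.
NO

In Q[x] the ideal (g) consists of all multiples of g, so f ∈ (g) iff g | f, i.e. iff the remainder of f on division by g is 0. Divide f by g (g is monic, so eliminate the leading term of the running remainder at each step):
  leading term -3·x^3: subtract (-3·x)·g(x) = -3·x^3 - 3·x^2 + 12·x, leaving 2·x^2 + 3·x - 7
  leading term 2·x^2: subtract (2)·g(x) = 2·x^2 + 2·x - 8, leaving x + 1
The remainder r(x) = x + 1 ≠ 0 (and deg r < deg g), so g ∤ f, i.e. f ∉ (g).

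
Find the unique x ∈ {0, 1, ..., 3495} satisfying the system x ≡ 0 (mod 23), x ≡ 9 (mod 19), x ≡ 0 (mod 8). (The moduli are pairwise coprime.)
The moduli 23, 19, 8 are pairwise coprime, so by the CRT there is a unique solution mod 23·19·8 = 3496.
Solve by successive substitution. Start with x ≡ 0 (mod 23).
  Combine with x ≡ 9 (mod 19): write x = 23·t and require 23·t ≡ 9 (mod 19). Since 23^(−1) ≡ 5 (mod 19) (23 ≡ 4 (mod 19)), t ≡ 5·9 ≡ 7 (mod 19). So x ≡ 23·7 = 161 (mod 437).
  Combine with x ≡ 0 (mod 8): write x = 161 + 437·t and require 161 + 437·t ≡ 0 (mod 8), i.e. 437·t ≡ 0 − 161 ≡ 7 (mod 8). Since 437^(−1) ≡ 5 (mod 8) (437 ≡ 5 (mod 8)), t ≡ 5·7 ≡ 3 (mod 8). So x ≡ 161 + 437·3 = 1472 (mod 3496).
Unique solution in [0, 3496): x = 1472.

Final answer: x ≡ 1472 (mod 3496); the representative in [0, 3496) is 1472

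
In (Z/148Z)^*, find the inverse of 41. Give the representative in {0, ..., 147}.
Apply the extended Euclidean algorithm to (148, 41), tracking rows (r, s, t) with s·148 + t·41 = r. Each division r_prev = q·r_cur + r_new produces the new row as (previous row) − q·(current row):
  row A: (148, 1, 0)   [1·148 + 0·41 = 148]
  row B: (41, 0, 1)   [0·148 + 1·41 = 41]
  148 = 3·41 + 25   → row C = row A − 3·row B = (25, 1, −3)   [check: 1·148 − 3·41 = 25]
  41 = 1·25 + 16   → row D = row B − 1·row C = (16, −1, 4)   [check: −1·148 + 4·41 = 16]
  25 = 1·16 + 9   → row E = row C − 1·row D = (9, 2, −7)   [check: 2·148 − 7·41 = 9]
  16 = 1·9 + 7   → row F = row D − 1·row E = (7, −3, 11)   [check: −3·148 + 11·41 = 7]
  9 = 1·7 + 2   → row G = row E − 1·row F = (2, 5, −18)   [check: 5·148 − 18·41 = 2]
  7 = 3·2 + 1   → row H = row F − 3·row G = (1, −18, 65)   [check: −18·148 + 65·41 = 1]
  2 = 2·1 + 0   → remainder 0, stop. gcd = 1 (last nonzero row H).
The gcd is 1, so 41 is invertible mod 148. The last nonzero row gives −18·148 + 65·41 = 1, so t = 65. So 41^(−1) ≡ 65 (mod 148). Verify: 41 · 65 = 2665 ≡ 1 (mod 148). ✓

Final answer: 41^(−1) ≡ 65 (mod 148)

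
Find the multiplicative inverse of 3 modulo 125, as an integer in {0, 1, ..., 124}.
3^(−1) ≡ 42 (mod 125)

Apply the extended Euclidean algorithm to (125, 3), tracking rows (r, s, t) with s·125 + t·3 = r. Each division r_prev = q·r_cur + r_new produces the new row as (previous row) − q·(current row):
  row A: (125, 1, 0)   [1·125 + 0·3 = 125]
  row B: (3, 0, 1)   [0·125 + 1·3 = 3]
  125 = 41·3 + 2   → row C = row A − 41·row B = (2, 1, −41)   [check: 1·125 − 41·3 = 2]
  3 = 1·2 + 1   → row D = row B − 1·row C = (1, −1, 42)   [check: −1·125 + 42·3 = 1]
  2 = 2·1 + 0   → remainder 0, stop. gcd = 1 (last nonzero row D).
The gcd is 1, so 3 is invertible mod 125. The last nonzero row gives −1·125 + 42·3 = 1, so t = 42. So 3^(−1) ≡ 42 (mod 125). Verify: 3 · 42 = 126 ≡ 1 (mod 125). ✓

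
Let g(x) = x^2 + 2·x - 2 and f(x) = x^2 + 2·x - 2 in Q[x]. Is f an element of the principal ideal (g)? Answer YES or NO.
In Q[x] the ideal (g) consists of all multiples of g, so f ∈ (g) iff g | f, i.e. iff the remainder of f on division by g is 0. Divide f by g (g is monic, so eliminate the leading term of the running remainder at each step):
  leading term x^2: subtract (1)·g(x) = x^2 + 2·x - 2, leaving 0
The remainder is 0, so f(x) = g(x) · h(x) with h(x) = 1. Hence g | f, i.e. f ∈ (g).

Final answer: YES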